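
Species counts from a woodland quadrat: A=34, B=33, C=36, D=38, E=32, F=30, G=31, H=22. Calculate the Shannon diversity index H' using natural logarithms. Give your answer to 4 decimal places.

Total N = 34+33+36+38+32+30+31+22 = 256, so the proportions are 0.132812, 0.128906, 0.140625, 0.148438, 0.125, 0.117188, 0.121094, 0.085938 (working shown to 6 dp, full precision carried).
Each pᵢ ln pᵢ term: 0.132812×(-2.018817)=-0.268124, 0.128906×(-2.048670)=-0.264086, 0.140625×(-1.961659)=-0.275858, 0.148438×(-1.907591)=-0.283158, 0.125×(-2.079442)=-0.259930, 0.117188×(-2.143980)=-0.251248, 0.121094×(-2.111190)=-0.255652, 0.085938×(-2.454135)=-0.210902.
Sum = -2.068959, so H' = 2.0690.

2.0690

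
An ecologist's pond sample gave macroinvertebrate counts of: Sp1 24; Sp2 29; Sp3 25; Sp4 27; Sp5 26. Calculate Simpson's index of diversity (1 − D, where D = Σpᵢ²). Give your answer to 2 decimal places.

Total N = 24+29+25+27+26 = 131, so the proportions are 0.1832, 0.2214, 0.1908, 0.2061, 0.1985 (working shown to 4 dp, full precision carried).
D = 0.1832² + 0.2214² + 0.1908² + 0.2061² + 0.1985² = 0.0336 + 0.0490 + 0.0364 + 0.0425 + 0.0394 = 0.2009.
So 1 − D = 0.7991, i.e. 0.80 to 2 decimal places.

0.80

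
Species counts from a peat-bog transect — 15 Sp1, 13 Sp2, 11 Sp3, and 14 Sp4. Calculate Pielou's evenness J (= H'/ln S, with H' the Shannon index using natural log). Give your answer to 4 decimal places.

Total N = 15+13+11+14 = 53, so the proportions are 0.283019, 0.245283, 0.207547, 0.264151 (working shown to 6 dp, full precision carried).
H' = −Σ pᵢ ln pᵢ = −((-0.357238) + (-0.344707) + (-0.326346) + (-0.351647)) = 1.379938.
With S = 4 species, ln S = 1.386294, so J = 1.379938/1.386294 = 0.995415, i.e. 0.9954 to 4 decimal places.

0.9954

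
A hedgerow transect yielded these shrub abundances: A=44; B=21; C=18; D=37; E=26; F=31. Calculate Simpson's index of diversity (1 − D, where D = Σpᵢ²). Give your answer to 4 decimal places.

0.8178

Total N = 44+21+18+37+26+31 = 177, so the proportions are 0.248588, 0.118644, 0.101695, 0.20904, 0.146893, 0.175141 (working shown to 6 dp, full precision carried).
D = 0.248588² + 0.118644² + 0.101695² + 0.20904² + 0.146893² + 0.175141² = 0.061796 + 0.014076 + 0.010342 + 0.043698 + 0.021577 + 0.030674 = 0.182163.
So 1 − D = 0.817837, i.e. 0.8178 to 4 decimal places.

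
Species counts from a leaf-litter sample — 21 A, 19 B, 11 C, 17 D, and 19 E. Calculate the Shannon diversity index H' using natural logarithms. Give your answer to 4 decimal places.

Total N = 21+19+11+17+19 = 87, so the proportions are 0.241379, 0.218391, 0.126437, 0.195402, 0.218391 (working shown to 6 dp, full precision carried).
Each pᵢ ln pᵢ term: 0.241379×(-1.421386)=-0.343093, 0.218391×(-1.521469)=-0.332275, 0.126437×(-2.068013)=-0.261473, 0.195402×(-1.632695)=-0.319032, 0.218391×(-1.521469)=-0.332275.
Sum = -1.588148, so H' = 1.5881.

1.5881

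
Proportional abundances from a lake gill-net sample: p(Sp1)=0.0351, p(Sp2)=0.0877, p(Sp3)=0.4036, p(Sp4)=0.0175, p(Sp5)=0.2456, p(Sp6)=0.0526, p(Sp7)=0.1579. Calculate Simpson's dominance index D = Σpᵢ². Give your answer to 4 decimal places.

D = 0.0351² + 0.0877² + 0.4036² + 0.0175² + 0.2456² + 0.0526² + 0.1579² = 0.001232 + 0.007691 + 0.162893 + 0.000306 + 0.060319 + 0.002767 + 0.024932 = 0.260141 (working shown to 6 dp, full precision carried).
To 4 decimal places, D = 0.2601.

0.2601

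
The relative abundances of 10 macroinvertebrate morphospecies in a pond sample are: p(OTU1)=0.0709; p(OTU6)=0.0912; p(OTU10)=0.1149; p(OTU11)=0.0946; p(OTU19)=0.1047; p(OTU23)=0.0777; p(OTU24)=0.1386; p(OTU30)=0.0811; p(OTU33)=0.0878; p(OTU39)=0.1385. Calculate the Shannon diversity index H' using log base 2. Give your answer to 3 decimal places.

3.286

Each pᵢ log₂ pᵢ term (working shown to 5 dp, full precision carried): 0.0709×(-3.81807)=-0.27070, 0.0912×(-3.45482)=-0.31508, 0.1149×(-3.12155)=-0.35867, 0.0946×(-3.40202)=-0.32183, 0.1047×(-3.25567)=-0.34087, 0.0777×(-3.68594)=-0.28640, 0.1386×(-2.85100)=-0.39515, 0.0811×(-3.62415)=-0.29392, 0.0878×(-3.50964)=-0.30815, 0.1385×(-2.85204)=-0.39501.
Sum = -3.28577, so H' = 3.286.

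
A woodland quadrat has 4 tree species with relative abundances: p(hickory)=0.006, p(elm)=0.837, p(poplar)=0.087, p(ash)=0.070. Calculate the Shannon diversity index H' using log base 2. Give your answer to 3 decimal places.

Each pᵢ log₂ pᵢ term (working shown to 5 dp, full precision carried): 0.006×(-7.38082)=-0.04428, 0.837×(-0.25670)=-0.21486, 0.087×(-3.52284)=-0.30649, 0.07×(-3.83650)=-0.26856.
Sum = -0.83419, so H' = 0.834.

0.834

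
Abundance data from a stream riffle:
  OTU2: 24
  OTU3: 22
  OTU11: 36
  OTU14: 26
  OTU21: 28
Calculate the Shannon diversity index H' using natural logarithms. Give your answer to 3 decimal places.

1.594

Total N = 24+22+36+26+28 = 136, so the proportions are 0.17647, 0.16176, 0.26471, 0.19118, 0.20588 (working shown to 5 dp, full precision carried).
Each pᵢ ln pᵢ term: 0.17647×(-1.73460)=-0.30611, 0.16176×(-1.82161)=-0.29467, 0.26471×(-1.32914)=-0.35183, 0.19118×(-1.65456)=-0.31631, 0.20588×(-1.58045)=-0.32539.
Sum = -1.59431, so H' = 1.594.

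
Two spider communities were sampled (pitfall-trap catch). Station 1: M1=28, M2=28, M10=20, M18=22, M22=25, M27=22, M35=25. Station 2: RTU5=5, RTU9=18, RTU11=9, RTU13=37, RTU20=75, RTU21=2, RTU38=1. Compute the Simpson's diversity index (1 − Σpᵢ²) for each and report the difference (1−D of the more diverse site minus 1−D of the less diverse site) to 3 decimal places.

0.199

Station 1: N=170, proportions 0.16471, 0.16471, 0.11765, 0.12941, 0.14706, 0.12941, 0.14706, giving 1−D = 0.85516 (working shown to 5 dp, full precision carried).
Station 2: N=147, proportions 0.03401, 0.12245, 0.06122, 0.2517, 0.5102, 0.01361, 0.0068, giving 1−D = 0.65621.
Difference = |0.85516 − 0.65621| = 0.19895, i.e. 0.199 to 3 decimal places.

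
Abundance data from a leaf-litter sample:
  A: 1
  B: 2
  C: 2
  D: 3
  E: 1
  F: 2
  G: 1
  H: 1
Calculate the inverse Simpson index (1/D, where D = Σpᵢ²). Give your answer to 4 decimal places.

Total N = 1+2+2+3+1+2+1+1 = 13, so the proportions are 0.07692308, 0.15384615, 0.15384615, 0.23076923, 0.07692308, 0.15384615, 0.07692308, 0.07692308 (working shown to 8 dp, full precision carried).
D = 0.07692308² + 0.15384615² + 0.15384615² + 0.23076923² + 0.07692308² + 0.15384615² + 0.07692308² + 0.07692308² = 0.00591716 + 0.02366864 + 0.02366864 + 0.05325444 + 0.00591716 + 0.02366864 + 0.00591716 + 0.00591716 = 0.14792899.
So 1/D = 6.760000, i.e. 6.7600 to 4 decimal places.

6.7600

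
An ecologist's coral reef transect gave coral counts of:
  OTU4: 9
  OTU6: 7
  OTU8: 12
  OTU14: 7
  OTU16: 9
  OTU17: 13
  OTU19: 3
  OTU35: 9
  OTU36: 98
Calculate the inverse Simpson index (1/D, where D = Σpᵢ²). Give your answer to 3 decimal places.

2.716

Total N = 9+7+12+7+9+13+3+9+98 = 167, so the proportions are 0.053892, 0.041916, 0.071856, 0.041916, 0.053892, 0.077844, 0.017964, 0.053892, 0.586826 (working shown to 6 dp, full precision carried).
D = 0.053892² + 0.041916² + 0.071856² + 0.041916² + 0.053892² + 0.077844² + 0.017964² + 0.053892² + 0.586826² = 0.002904 + 0.001757 + 0.005163 + 0.001757 + 0.002904 + 0.006060 + 0.000323 + 0.002904 + 0.344365 = 0.368138.
So 1/D = 2.71637, i.e. 2.716 to 3 decimal places.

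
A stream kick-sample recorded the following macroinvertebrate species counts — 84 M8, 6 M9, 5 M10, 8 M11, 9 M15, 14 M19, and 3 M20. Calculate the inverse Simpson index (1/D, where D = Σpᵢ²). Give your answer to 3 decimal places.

Total N = 84+6+5+8+9+14+3 = 129, so the proportions are 0.651163, 0.046512, 0.03876, 0.062016, 0.069767, 0.108527, 0.023256 (working shown to 6 dp, full precision carried).
D = 0.651163² + 0.046512² + 0.03876² + 0.062016² + 0.069767² + 0.108527² + 0.023256² = 0.424013 + 0.002163 + 0.001502 + 0.003846 + 0.004867 + 0.011778 + 0.000541 = 0.448711.
So 1/D = 2.22861, i.e. 2.229 to 3 decimal places.

2.229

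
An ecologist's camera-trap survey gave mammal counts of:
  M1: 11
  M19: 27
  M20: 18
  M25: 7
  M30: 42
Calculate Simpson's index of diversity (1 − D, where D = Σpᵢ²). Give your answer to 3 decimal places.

Total N = 11+27+18+7+42 = 105, so the proportions are 0.10476, 0.25714, 0.17143, 0.06667, 0.4 (working shown to 5 dp, full precision carried).
D = 0.10476² + 0.25714² + 0.17143² + 0.06667² + 0.4² = 0.01098 + 0.06612 + 0.02939 + 0.00444 + 0.16000 = 0.27093.
So 1 − D = 0.72907, i.e. 0.729 to 3 decimal places.

0.729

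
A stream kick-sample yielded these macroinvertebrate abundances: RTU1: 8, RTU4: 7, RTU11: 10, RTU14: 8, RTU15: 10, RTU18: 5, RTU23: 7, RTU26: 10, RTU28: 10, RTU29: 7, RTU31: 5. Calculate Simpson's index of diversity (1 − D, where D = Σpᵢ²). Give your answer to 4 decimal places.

Total N = 8+7+10+8+10+5+7+10+10+7+5 = 87, so the proportions are 0.091954, 0.08046, 0.114943, 0.091954, 0.114943, 0.057471, 0.08046, 0.114943, 0.114943, 0.08046, 0.057471 (working shown to 6 dp, full precision carried).
D = 0.091954² + 0.08046² + 0.114943² + 0.091954² + 0.114943² + 0.057471² + 0.08046² + 0.114943² + 0.114943² + 0.08046² + 0.057471² = 0.008456 + 0.006474 + 0.013212 + 0.008456 + 0.013212 + 0.003303 + 0.006474 + 0.013212 + 0.013212 + 0.006474 + 0.003303 = 0.095785.
So 1 − D = 0.904215, i.e. 0.9042 to 4 decimal places.

0.9042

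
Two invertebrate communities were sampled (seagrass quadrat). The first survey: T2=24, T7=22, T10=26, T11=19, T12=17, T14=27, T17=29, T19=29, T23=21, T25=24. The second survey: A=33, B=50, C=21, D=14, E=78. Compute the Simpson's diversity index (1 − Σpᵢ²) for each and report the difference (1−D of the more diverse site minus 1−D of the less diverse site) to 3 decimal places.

The first survey: N=238, proportions 0.10084, 0.09244, 0.10924, 0.07983, 0.07143, 0.11345, 0.12185, 0.12185, 0.08824, 0.10084, giving 1−D = 0.89736 (working shown to 5 dp, full precision carried).
The second survey: N=196, proportions 0.16837, 0.2551, 0.10714, 0.07143, 0.39796, giving 1−D = 0.73162.
Difference = |0.89736 − 0.73162| = 0.16574, i.e. 0.166 to 3 decimal places.

0.166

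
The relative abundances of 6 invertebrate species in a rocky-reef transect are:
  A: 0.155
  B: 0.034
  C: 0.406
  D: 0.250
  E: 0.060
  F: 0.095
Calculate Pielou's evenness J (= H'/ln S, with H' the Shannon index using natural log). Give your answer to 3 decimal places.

H' = −Σ pᵢ ln pᵢ = −((-0.28897) + (-0.11497) + (-0.36597) + (-0.34657) + (-0.16880) + (-0.22362)) = 1.50890 (working shown to 5 dp, full precision carried).
With S = 6 species, ln S = 1.79176, so J = 1.50890/1.79176 = 0.84214, i.e. 0.842 to 3 decimal places.

0.842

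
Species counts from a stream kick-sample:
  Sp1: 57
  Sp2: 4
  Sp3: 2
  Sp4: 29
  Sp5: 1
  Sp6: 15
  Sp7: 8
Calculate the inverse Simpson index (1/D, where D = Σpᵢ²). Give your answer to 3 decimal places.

Total N = 57+4+2+29+1+15+8 = 116, so the proportions are 0.491379, 0.034483, 0.017241, 0.25, 0.008621, 0.12931, 0.068966 (working shown to 6 dp, full precision carried).
D = 0.491379² + 0.034483² + 0.017241² + 0.25² + 0.008621² + 0.12931² + 0.068966² = 0.241454 + 0.001189 + 0.000297 + 0.062500 + 0.000074 + 0.016721 + 0.004756 = 0.326992.
So 1/D = 3.05818, i.e. 3.058 to 3 decimal places.

3.058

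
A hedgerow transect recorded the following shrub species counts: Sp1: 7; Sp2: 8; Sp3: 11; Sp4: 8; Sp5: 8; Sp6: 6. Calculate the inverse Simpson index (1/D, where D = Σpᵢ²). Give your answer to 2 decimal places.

5.79

Total N = 7+8+11+8+8+6 = 48, so the proportions are 0.145833, 0.166667, 0.229167, 0.166667, 0.166667, 0.125 (working shown to 6 dp, full precision carried).
D = 0.145833² + 0.166667² + 0.229167² + 0.166667² + 0.166667² + 0.125² = 0.021267 + 0.027778 + 0.052517 + 0.027778 + 0.027778 + 0.015625 = 0.172743.
So 1/D = 5.7889, i.e. 5.79 to 2 decimal places.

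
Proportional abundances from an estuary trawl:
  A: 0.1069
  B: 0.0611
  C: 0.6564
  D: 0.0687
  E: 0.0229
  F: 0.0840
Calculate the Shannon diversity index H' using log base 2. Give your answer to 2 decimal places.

Each pᵢ log₂ pᵢ term (working shown to 4 dp, full precision carried): 0.1069×(-3.2257)=-0.3448, 0.0611×(-4.0327)=-0.2464, 0.6564×(-0.6074)=-0.3987, 0.0687×(-3.8635)=-0.2654, 0.0229×(-5.4485)=-0.1248, 0.084×(-3.5735)=-0.3002.
Sum = -1.6803, so H' = 1.68.

1.68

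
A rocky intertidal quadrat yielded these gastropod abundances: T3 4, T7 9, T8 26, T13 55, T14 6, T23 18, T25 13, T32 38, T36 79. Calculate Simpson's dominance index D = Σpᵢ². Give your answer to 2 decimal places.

0.20

Total N = 4+9+26+55+6+18+13+38+79 = 248, so the proportions are 0.0161, 0.0363, 0.1048, 0.2218, 0.0242, 0.0726, 0.0524, 0.1532, 0.3185 (working shown to 4 dp, full precision carried).
D = 0.0161² + 0.0363² + 0.1048² + 0.2218² + 0.0242² + 0.0726² + 0.0524² + 0.1532² + 0.3185² = 0.0003 + 0.0013 + 0.0110 + 0.0492 + 0.0006 + 0.0053 + 0.0027 + 0.0235 + 0.1015 = 0.1953.
To 2 decimal places, D = 0.20.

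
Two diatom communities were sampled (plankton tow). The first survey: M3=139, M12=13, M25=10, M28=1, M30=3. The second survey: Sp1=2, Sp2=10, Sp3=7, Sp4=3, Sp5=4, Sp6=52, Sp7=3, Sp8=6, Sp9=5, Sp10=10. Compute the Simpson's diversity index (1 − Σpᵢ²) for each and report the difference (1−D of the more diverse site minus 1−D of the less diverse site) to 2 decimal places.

0.42

The first survey: N=166, proportions 0.83735, 0.07831, 0.06024, 0.00602, 0.01807, giving 1−D = 0.28872 (working shown to 5 dp, full precision carried).
The second survey: N=102, proportions 0.01961, 0.09804, 0.06863, 0.02941, 0.03922, 0.5098, 0.02941, 0.05882, 0.04902, 0.09804, giving 1−D = 0.70665.
Difference = |0.28872 − 0.70665| = 0.41793, i.e. 0.42 to 2 decimal places.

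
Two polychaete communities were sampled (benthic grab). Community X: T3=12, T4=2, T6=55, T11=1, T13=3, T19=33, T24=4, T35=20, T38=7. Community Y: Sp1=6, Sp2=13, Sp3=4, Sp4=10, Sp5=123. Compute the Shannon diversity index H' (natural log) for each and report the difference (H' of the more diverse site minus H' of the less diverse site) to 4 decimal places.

0.8501

Community X: N=137, proportions 0.087591, 0.014599, 0.40146, 0.007299, 0.021898, 0.240876, 0.029197, 0.145985, 0.051095, giving H' = 1.639906 (working shown to 6 dp, full precision carried).
Community Y: N=156, proportions 0.038462, 0.083333, 0.025641, 0.064103, 0.788462, giving H' = 0.789827.
Difference = |1.639906 − 0.789827| = 0.850079, i.e. 0.8501 to 4 decimal places.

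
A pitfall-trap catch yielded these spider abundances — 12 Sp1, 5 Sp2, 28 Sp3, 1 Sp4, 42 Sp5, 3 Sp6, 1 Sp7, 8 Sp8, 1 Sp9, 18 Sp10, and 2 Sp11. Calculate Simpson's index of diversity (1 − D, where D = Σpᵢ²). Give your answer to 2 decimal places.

0.79

Total N = 12+5+28+1+42+3+1+8+1+18+2 = 121, so the proportions are 0.0992, 0.0413, 0.2314, 0.0083, 0.3471, 0.0248, 0.0083, 0.0661, 0.0083, 0.1488, 0.0165 (working shown to 4 dp, full precision carried).
D = 0.0992² + 0.0413² + 0.2314² + 0.0083² + 0.3471² + 0.0248² + 0.0083² + 0.0661² + 0.0083² + 0.1488² + 0.0165² = 0.0098 + 0.0017 + 0.0535 + 0.0001 + 0.1205 + 0.0006 + 0.0001 + 0.0044 + 0.0001 + 0.0221 + 0.0003 = 0.2132.
So 1 − D = 0.7868, i.e. 0.79 to 2 decimal places.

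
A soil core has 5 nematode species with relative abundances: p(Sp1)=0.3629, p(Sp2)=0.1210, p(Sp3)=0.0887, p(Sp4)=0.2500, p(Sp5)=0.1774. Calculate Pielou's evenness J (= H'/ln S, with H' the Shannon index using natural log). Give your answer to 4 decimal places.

H' = −Σ pᵢ ln pᵢ = −((-0.367846) + (-0.255548) + (-0.214875) + (-0.346574) + (-0.306786)) = 1.491629 (working shown to 6 dp, full precision carried).
With S = 5 species, ln S = 1.609438, so J = 1.491629/1.609438 = 0.926801, i.e. 0.9268 to 4 decimal places.

0.9268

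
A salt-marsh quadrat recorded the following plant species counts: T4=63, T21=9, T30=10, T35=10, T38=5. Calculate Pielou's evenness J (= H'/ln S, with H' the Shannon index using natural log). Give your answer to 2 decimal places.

Total N = 63+9+10+10+5 = 97, so the proportions are 0.6495, 0.0928, 0.1031, 0.1031, 0.0515 (working shown to 4 dp, full precision carried).
H' = −Σ pᵢ ln pᵢ = −((-0.2803) + (-0.2206) + (-0.2342) + (-0.2342) + (-0.1528)) = 1.1222.
With S = 5 species, ln S = 1.6094, so J = 1.1222/1.6094 = 0.6973, i.e. 0.70 to 2 decimal places.

0.70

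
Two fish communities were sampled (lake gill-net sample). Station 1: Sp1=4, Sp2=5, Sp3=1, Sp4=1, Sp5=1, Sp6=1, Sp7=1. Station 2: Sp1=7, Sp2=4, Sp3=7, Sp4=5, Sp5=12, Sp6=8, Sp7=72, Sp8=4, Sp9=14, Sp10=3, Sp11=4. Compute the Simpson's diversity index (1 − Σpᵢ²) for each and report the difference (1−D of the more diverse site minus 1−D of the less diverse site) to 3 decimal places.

0.060

Station 1: N=14, proportions 0.285714, 0.357143, 0.071429, 0.071429, 0.071429, 0.071429, 0.071429, giving 1−D = 0.765306 (working shown to 6 dp, full precision carried).
Station 2: N=140, proportions 0.05, 0.028571, 0.05, 0.035714, 0.085714, 0.057143, 0.514286, 0.028571, 0.1, 0.021429, 0.028571, giving 1−D = 0.705714.
Difference = |0.765306 − 0.705714| = 0.059592, i.e. 0.060 to 3 decimal places.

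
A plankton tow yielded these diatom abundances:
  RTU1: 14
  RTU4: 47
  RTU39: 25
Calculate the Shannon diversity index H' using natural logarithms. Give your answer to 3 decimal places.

0.985

Total N = 14+47+25 = 86, so the proportions are 0.16279, 0.54651, 0.2907 (working shown to 5 dp, full precision carried).
Each pᵢ ln pᵢ term: 0.16279×(-1.81529)=-0.29551, 0.54651×(-0.60420)=-0.33020, 0.2907×(-1.23547)=-0.35915.
Sum = -0.98486, so H' = 0.985.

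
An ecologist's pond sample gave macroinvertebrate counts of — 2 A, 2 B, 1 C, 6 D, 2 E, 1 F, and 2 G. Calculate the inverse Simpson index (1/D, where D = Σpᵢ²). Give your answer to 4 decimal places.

Total N = 2+2+1+6+2+1+2 = 16, so the proportions are 0.125, 0.125, 0.0625, 0.375, 0.125, 0.0625, 0.125 (working shown to 8 dp, full precision carried).
D = 0.125² + 0.125² + 0.0625² + 0.375² + 0.125² + 0.0625² + 0.125² = 0.01562500 + 0.01562500 + 0.00390625 + 0.14062500 + 0.01562500 + 0.00390625 + 0.01562500 = 0.21093750.
So 1/D = 4.740741, i.e. 4.7407 to 4 decimal places.

4.7407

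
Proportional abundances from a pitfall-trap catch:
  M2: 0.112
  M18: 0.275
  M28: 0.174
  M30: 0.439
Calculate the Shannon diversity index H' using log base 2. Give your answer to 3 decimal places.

1.826

Each pᵢ log₂ pᵢ term (working shown to 5 dp, full precision carried): 0.112×(-3.15843)=-0.35374, 0.275×(-1.86250)=-0.51219, 0.174×(-2.52284)=-0.43897, 0.439×(-1.18771)=-0.52140.
Sum = -1.82631, so H' = 1.826.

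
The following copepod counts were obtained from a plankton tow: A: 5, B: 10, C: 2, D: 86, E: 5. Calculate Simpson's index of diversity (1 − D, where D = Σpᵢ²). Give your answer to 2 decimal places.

Total N = 5+10+2+86+5 = 108, so the proportions are 0.0463, 0.0926, 0.0185, 0.7963, 0.0463 (working shown to 4 dp, full precision carried).
D = 0.0463² + 0.0926² + 0.0185² + 0.7963² + 0.0463² = 0.0021 + 0.0086 + 0.0003 + 0.6341 + 0.0021 = 0.6473.
So 1 − D = 0.3527, i.e. 0.35 to 2 decimal places.

0.35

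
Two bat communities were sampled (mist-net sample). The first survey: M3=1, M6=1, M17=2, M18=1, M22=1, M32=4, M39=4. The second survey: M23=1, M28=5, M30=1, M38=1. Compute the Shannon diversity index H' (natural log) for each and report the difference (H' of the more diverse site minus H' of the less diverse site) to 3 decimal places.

The first survey: N=14, proportions 0.07143, 0.07143, 0.14286, 0.07143, 0.07143, 0.28571, 0.28571, giving H' = 1.74787 (working shown to 5 dp, full precision carried).
The second survey: N=8, proportions 0.125, 0.625, 0.125, 0.125, giving H' = 1.07354.
Difference = |1.74787 − 1.07354| = 0.67433, i.e. 0.674 to 3 decimal places.

0.674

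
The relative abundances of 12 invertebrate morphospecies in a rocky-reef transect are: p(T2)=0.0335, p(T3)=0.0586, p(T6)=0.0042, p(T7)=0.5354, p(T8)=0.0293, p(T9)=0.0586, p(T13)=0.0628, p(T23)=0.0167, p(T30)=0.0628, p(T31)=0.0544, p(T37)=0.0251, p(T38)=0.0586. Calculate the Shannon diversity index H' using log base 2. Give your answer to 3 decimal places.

2.511

Each pᵢ log₂ pᵢ term (working shown to 5 dp, full precision carried): 0.0335×(-4.89970)=-0.16414, 0.0586×(-4.09296)=-0.23985, 0.0042×(-7.89539)=-0.03316, 0.5354×(-0.90131)=-0.48256, 0.0293×(-5.09296)=-0.14922, 0.0586×(-4.09296)=-0.23985, 0.0628×(-3.99309)=-0.25077, 0.0167×(-5.90401)=-0.09860, 0.0628×(-3.99309)=-0.25077, 0.0544×(-4.20025)=-0.22849, 0.0251×(-5.31617)=-0.13344, 0.0586×(-4.09296)=-0.23985.
Sum = -2.51069, so H' = 2.511.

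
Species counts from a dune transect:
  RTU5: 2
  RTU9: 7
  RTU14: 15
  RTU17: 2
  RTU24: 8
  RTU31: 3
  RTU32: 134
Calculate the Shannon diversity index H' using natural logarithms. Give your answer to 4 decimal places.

Total N = 2+7+15+2+8+3+134 = 171, so the proportions are 0.011696, 0.040936, 0.087719, 0.011696, 0.046784, 0.017544, 0.783626 (working shown to 6 dp, full precision carried).
Each pᵢ ln pᵢ term: 0.011696×(-4.448516)=-0.052029, 0.040936×(-3.195753)=-0.130820, 0.087719×(-2.433613)=-0.213475, 0.011696×(-4.448516)=-0.052029, 0.046784×(-3.062222)=-0.143262, 0.017544×(-4.043051)=-0.070931, 0.783626×(-0.243824)=-0.191067.
Sum = -0.853613, so H' = 0.8536.

0.8536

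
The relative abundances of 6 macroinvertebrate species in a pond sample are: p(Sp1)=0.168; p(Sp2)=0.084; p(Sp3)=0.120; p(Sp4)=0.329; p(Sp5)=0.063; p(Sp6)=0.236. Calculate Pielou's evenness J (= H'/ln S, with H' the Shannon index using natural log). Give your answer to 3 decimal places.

H' = −Σ pᵢ ln pᵢ = −((-0.29968) + (-0.20806) + (-0.25443) + (-0.36575) + (-0.17417) + (-0.34077)) = 1.64286 (working shown to 5 dp, full precision carried).
With S = 6 species, ln S = 1.79176, so J = 1.64286/1.79176 = 0.91690, i.e. 0.917 to 3 decimal places.

0.917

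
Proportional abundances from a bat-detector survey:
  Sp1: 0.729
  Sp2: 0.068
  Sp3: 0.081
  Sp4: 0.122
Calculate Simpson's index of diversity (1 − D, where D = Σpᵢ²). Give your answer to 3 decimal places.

0.442

D = 0.729² + 0.068² + 0.081² + 0.122² = 0.531441 + 0.004624 + 0.006561 + 0.014884 = 0.557510 (working shown to 6 dp, full precision carried).
So 1 − D = 0.442490, i.e. 0.442 to 3 decimal places.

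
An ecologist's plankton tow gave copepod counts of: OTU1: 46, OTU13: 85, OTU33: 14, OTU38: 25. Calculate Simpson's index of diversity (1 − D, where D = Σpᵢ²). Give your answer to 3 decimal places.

0.648

Total N = 46+85+14+25 = 170, so the proportions are 0.27059, 0.5, 0.08235, 0.14706 (working shown to 5 dp, full precision carried).
D = 0.27059² + 0.5² + 0.08235² + 0.14706² = 0.07322 + 0.25000 + 0.00678 + 0.02163 = 0.35163.
So 1 − D = 0.64837, i.e. 0.648 to 3 decimal places.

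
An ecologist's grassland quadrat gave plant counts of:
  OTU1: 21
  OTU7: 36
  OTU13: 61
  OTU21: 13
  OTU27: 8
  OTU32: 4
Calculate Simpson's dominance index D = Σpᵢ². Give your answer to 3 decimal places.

Total N = 21+36+61+13+8+4 = 143, so the proportions are 0.14685, 0.25175, 0.42657, 0.09091, 0.05594, 0.02797 (working shown to 5 dp, full precision carried).
D = 0.14685² + 0.25175² + 0.42657² + 0.09091² + 0.05594² + 0.02797² = 0.02157 + 0.06338 + 0.18196 + 0.00826 + 0.00313 + 0.00078 = 0.27908.
To 3 decimal places, D = 0.279.

0.279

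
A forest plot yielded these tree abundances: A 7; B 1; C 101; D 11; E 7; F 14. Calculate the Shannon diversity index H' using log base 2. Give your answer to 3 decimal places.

1.444

Total N = 7+1+101+11+7+14 = 141, so the proportions are 0.04965, 0.00709, 0.71631, 0.07801, 0.04965, 0.09929 (working shown to 5 dp, full precision carried).
Each pᵢ log₂ pᵢ term: 0.04965×(-4.33220)=-0.21507, 0.00709×(-7.13955)=-0.05064, 0.71631×(-0.48134)=-0.34479, 0.07801×(-3.68012)=-0.28710, 0.04965×(-4.33220)=-0.21507, 0.09929×(-3.33220)=-0.33086.
Sum = -1.44353, so H' = 1.444.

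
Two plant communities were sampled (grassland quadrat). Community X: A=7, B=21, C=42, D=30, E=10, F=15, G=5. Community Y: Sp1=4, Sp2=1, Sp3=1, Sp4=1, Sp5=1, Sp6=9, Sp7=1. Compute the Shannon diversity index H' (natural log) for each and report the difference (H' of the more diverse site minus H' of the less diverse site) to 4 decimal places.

Community X: N=130, proportions 0.053846, 0.161538, 0.323077, 0.230769, 0.076923, 0.115385, 0.038462, giving H' = 1.727010 (working shown to 6 dp, full precision carried).
Community Y: N=18, proportions 0.222222, 0.055556, 0.055556, 0.055556, 0.055556, 0.5, 0.055556, giving H' = 1.483694.
Difference = |1.727010 − 1.483694| = 0.243316, i.e. 0.2433 to 4 decimal places.

0.2433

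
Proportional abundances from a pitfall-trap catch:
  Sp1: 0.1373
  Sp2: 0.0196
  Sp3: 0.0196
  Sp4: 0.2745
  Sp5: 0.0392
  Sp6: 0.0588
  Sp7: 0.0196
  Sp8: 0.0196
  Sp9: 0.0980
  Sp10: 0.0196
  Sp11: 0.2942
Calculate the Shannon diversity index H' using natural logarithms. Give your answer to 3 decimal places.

Each pᵢ ln pᵢ term (working shown to 5 dp, full precision carried): 0.1373×(-1.98559)=-0.27262, 0.0196×(-3.93223)=-0.07707, 0.0196×(-3.93223)=-0.07707, 0.2745×(-1.29280)=-0.35487, 0.0392×(-3.23908)=-0.12697, 0.0588×(-2.83361)=-0.16662, 0.0196×(-3.93223)=-0.07707, 0.0196×(-3.93223)=-0.07707, 0.098×(-2.32279)=-0.22763, 0.0196×(-3.93223)=-0.07707, 0.2942×(-1.22350)=-0.35995.
Sum = -1.89403, so H' = 1.894.

1.894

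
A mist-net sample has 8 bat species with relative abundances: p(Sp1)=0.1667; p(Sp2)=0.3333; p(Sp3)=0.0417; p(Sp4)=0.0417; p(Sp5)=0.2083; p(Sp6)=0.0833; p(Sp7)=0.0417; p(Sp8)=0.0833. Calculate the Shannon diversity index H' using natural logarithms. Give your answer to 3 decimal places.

Each pᵢ ln pᵢ term (working shown to 5 dp, full precision carried): 0.1667×(-1.79156)=-0.29865, 0.3333×(-1.09871)=-0.36620, 0.0417×(-3.17725)=-0.13249, 0.0417×(-3.17725)=-0.13249, 0.2083×(-1.56878)=-0.32678, 0.0833×(-2.48531)=-0.20703, 0.0417×(-3.17725)=-0.13249, 0.0833×(-2.48531)=-0.20703.
Sum = -1.80316, so H' = 1.803.

1.803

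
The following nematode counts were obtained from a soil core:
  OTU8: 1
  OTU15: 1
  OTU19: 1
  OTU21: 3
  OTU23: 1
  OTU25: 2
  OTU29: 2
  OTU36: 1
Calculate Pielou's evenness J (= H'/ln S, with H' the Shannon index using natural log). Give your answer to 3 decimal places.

0.952

Total N = 1+1+1+3+1+2+2+1 = 12, so the proportions are 0.08333, 0.08333, 0.08333, 0.25, 0.08333, 0.16667, 0.16667, 0.08333 (working shown to 5 dp, full precision carried).
H' = −Σ pᵢ ln pᵢ = −((-0.20708) + (-0.20708) + (-0.20708) + (-0.34657) + (-0.20708) + (-0.29863) + (-0.29863) + (-0.20708)) = 1.97920.
With S = 8 species, ln S = 2.07944, so J = 1.97920/2.07944 = 0.95180, i.e. 0.952 to 3 decimal places.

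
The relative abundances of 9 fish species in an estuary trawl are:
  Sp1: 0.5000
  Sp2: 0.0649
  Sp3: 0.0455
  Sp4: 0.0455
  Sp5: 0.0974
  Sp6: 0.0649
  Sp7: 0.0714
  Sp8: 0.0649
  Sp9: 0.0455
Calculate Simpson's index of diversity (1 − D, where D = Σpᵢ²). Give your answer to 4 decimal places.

D = 0.5² + 0.0649² + 0.0455² + 0.0455² + 0.0974² + 0.0649² + 0.0714² + 0.0649² + 0.0455² = 0.250000 + 0.004212 + 0.002070 + 0.002070 + 0.009487 + 0.004212 + 0.005098 + 0.004212 + 0.002070 = 0.283432 (working shown to 6 dp, full precision carried).
So 1 − D = 0.716568, i.e. 0.7166 to 4 decimal places.

0.7166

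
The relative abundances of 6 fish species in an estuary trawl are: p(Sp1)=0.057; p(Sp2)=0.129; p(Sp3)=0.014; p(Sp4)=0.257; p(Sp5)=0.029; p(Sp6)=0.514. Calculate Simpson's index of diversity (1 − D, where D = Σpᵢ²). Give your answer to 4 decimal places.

0.6488

D = 0.057² + 0.129² + 0.014² + 0.257² + 0.029² + 0.514² = 0.003249 + 0.016641 + 0.000196 + 0.066049 + 0.000841 + 0.264196 = 0.351172 (working shown to 6 dp, full precision carried).
So 1 − D = 0.648828, i.e. 0.6488 to 4 decimal places.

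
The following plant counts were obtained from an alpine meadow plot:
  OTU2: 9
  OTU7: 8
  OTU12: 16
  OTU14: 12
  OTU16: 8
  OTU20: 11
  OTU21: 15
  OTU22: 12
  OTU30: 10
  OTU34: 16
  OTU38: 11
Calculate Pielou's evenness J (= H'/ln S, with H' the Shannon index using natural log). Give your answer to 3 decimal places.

0.988

Total N = 9+8+16+12+8+11+15+12+10+16+11 = 128, so the proportions are 0.07031, 0.0625, 0.125, 0.09375, 0.0625, 0.08594, 0.11719, 0.09375, 0.07812, 0.125, 0.08594 (working shown to 5 dp, full precision carried).
H' = −Σ pᵢ ln pᵢ = −((-0.18667) + (-0.17329) + (-0.25993) + (-0.22192) + (-0.17329) + (-0.21090) + (-0.25125) + (-0.22192) + (-0.19918) + (-0.25993) + (-0.21090)) = 2.36916.
With S = 11 species, ln S = 2.39790, so J = 2.36916/2.39790 = 0.98802, i.e. 0.988 to 3 decimal places.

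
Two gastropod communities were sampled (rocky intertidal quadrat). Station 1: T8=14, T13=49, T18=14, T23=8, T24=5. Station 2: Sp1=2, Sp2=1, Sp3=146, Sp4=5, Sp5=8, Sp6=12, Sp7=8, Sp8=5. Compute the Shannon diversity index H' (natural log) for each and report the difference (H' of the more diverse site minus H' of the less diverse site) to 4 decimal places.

Station 1: N=90, proportions 0.155556, 0.544444, 0.155556, 0.088889, 0.055556, giving H' = 1.285637 (working shown to 6 dp, full precision carried).
Station 2: N=187, proportions 0.010695, 0.005348, 0.780749, 0.026738, 0.042781, 0.064171, 0.042781, 0.026738, giving H' = 0.909305.
Difference = |1.285637 − 0.909305| = 0.376332, i.e. 0.3763 to 4 decimal places.

0.3763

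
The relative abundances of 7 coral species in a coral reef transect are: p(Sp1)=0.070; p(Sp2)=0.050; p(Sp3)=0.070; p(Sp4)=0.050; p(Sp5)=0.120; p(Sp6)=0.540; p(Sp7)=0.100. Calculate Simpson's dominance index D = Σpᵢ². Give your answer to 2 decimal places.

0.33

D = 0.07² + 0.05² + 0.07² + 0.05² + 0.12² + 0.54² + 0.1² = 0.0049 + 0.0025 + 0.0049 + 0.0025 + 0.0144 + 0.2916 + 0.0100 = 0.3308 (working shown to 4 dp, full precision carried).
To 2 decimal places, D = 0.33.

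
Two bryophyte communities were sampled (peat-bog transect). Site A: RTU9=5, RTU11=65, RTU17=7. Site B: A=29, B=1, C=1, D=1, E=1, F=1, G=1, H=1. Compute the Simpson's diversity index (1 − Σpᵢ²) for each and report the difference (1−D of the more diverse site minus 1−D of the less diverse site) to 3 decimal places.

0.071

Site A: N=77, proportions 0.06494, 0.84416, 0.09091, giving 1−D = 0.27492 (working shown to 5 dp, full precision carried).
Site B: N=36, proportions 0.80556, 0.02778, 0.02778, 0.02778, 0.02778, 0.02778, 0.02778, 0.02778, giving 1−D = 0.34568.
Difference = |0.27492 − 0.34568| = 0.07076, i.e. 0.071 to 3 decimal places.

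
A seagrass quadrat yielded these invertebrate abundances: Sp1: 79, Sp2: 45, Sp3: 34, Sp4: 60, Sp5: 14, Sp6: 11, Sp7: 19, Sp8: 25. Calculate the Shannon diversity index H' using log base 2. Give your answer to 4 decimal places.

Total N = 79+45+34+60+14+11+19+25 = 287, so the proportions are 0.275261, 0.156794, 0.118467, 0.209059, 0.04878, 0.038328, 0.066202, 0.087108 (working shown to 6 dp, full precision carried).
Each pᵢ log₂ pᵢ term: 0.275261×(-1.861126)=-0.512296, 0.156794×(-2.673054)=-0.419120, 0.118467×(-3.077444)=-0.364575, 0.209059×(-2.258016)=-0.472059, 0.04878×(-4.357552)=-0.212564, 0.038328×(-4.705475)=-0.180349, 0.066202×(-3.916979)=-0.259312, 0.087108×(-3.521051)=-0.306712.
Sum = -2.726987, so H' = 2.7270.

2.7270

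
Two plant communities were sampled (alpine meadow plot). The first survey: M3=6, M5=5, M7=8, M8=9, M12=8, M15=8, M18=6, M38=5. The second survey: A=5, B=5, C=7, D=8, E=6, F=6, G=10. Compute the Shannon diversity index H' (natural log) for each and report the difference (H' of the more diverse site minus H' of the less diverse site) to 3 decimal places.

0.140

The first survey: N=55, proportions 0.10909, 0.09091, 0.14545, 0.16364, 0.14545, 0.14545, 0.10909, 0.09091, giving H' = 2.05684 (working shown to 5 dp, full precision carried).
The second survey: N=47, proportions 0.10638, 0.10638, 0.14894, 0.17021, 0.12766, 0.12766, 0.21277, giving H' = 1.91657.
Difference = |2.05684 − 1.91657| = 0.14027, i.e. 0.140 to 3 decimal places.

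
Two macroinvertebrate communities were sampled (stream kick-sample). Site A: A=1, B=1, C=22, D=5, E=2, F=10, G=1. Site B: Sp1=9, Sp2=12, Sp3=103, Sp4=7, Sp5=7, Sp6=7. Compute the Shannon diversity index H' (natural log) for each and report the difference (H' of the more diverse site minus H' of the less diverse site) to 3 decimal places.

Site A: N=42, proportions 0.02381, 0.02381, 0.52381, 0.11905, 0.04762, 0.2381, 0.02381, giving H' = 1.34571 (working shown to 5 dp, full precision carried).
Site B: N=145, proportions 0.06207, 0.08276, 0.71034, 0.04828, 0.04828, 0.04828, giving H' = 1.06063.
Difference = |1.34571 − 1.06063| = 0.28508, i.e. 0.285 to 3 decimal places.

0.285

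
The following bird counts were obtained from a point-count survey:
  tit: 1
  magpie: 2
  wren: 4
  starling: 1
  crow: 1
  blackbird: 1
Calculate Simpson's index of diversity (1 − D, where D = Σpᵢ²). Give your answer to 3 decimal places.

Total N = 1+2+4+1+1+1 = 10, so the proportions are 0.1, 0.2, 0.4, 0.1, 0.1, 0.1 (working shown to 5 dp, full precision carried).
D = 0.1² + 0.2² + 0.4² + 0.1² + 0.1² + 0.1² = 0.01000 + 0.04000 + 0.16000 + 0.01000 + 0.01000 + 0.01000 = 0.24000.
So 1 − D = 0.76000, i.e. 0.760 to 3 decimal places.

0.760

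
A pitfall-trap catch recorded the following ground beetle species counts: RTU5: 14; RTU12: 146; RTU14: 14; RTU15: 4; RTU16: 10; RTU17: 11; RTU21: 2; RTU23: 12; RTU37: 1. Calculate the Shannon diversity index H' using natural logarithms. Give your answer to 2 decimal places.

1.22

Total N = 14+146+14+4+10+11+2+12+1 = 214, so the proportions are 0.0654, 0.6822, 0.0654, 0.0187, 0.0467, 0.0514, 0.0093, 0.0561, 0.0047 (working shown to 4 dp, full precision carried).
Each pᵢ ln pᵢ term: 0.0654×(-2.7269)=-0.1784, 0.6822×(-0.3824)=-0.2609, 0.0654×(-2.7269)=-0.1784, 0.0187×(-3.9797)=-0.0744, 0.0467×(-3.0634)=-0.1431, 0.0514×(-2.9681)=-0.1526, 0.0093×(-4.6728)=-0.0437, 0.0561×(-2.8811)=-0.1616, 0.0047×(-5.3660)=-0.0251.
Sum = -1.2181, so H' = 1.22.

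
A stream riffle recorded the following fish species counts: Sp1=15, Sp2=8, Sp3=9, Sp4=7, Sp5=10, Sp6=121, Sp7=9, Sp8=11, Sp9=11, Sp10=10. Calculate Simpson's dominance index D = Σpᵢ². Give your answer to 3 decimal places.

Total N = 15+8+9+7+10+121+9+11+11+10 = 211, so the proportions are 0.07109, 0.03791, 0.04265, 0.03318, 0.04739, 0.57346, 0.04265, 0.05213, 0.05213, 0.04739 (working shown to 5 dp, full precision carried).
D = 0.07109² + 0.03791² + 0.04265² + 0.03318² + 0.04739² + 0.57346² + 0.04265² + 0.05213² + 0.05213² + 0.04739² = 0.00505 + 0.00144 + 0.00182 + 0.00110 + 0.00225 + 0.32886 + 0.00182 + 0.00272 + 0.00272 + 0.00225 = 0.35001.
To 3 decimal places, D = 0.350.

0.350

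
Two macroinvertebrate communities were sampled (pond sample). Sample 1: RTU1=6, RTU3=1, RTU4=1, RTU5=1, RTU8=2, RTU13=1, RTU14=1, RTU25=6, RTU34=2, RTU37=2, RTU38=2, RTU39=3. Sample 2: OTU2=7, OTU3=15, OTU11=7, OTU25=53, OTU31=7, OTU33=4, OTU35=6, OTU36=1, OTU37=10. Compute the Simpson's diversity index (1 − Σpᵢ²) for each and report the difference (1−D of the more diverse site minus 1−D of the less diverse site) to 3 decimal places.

Sample 1: N=28, proportions 0.21429, 0.03571, 0.03571, 0.03571, 0.07143, 0.03571, 0.03571, 0.21429, 0.07143, 0.07143, 0.07143, 0.10714, giving 1−D = 0.86990 (working shown to 5 dp, full precision carried).
Sample 2: N=110, proportions 0.06364, 0.13636, 0.06364, 0.48182, 0.06364, 0.03636, 0.05455, 0.00909, 0.09091, giving 1−D = 0.72446.
Difference = |0.86990 − 0.72446| = 0.14544, i.e. 0.145 to 3 decimal places.

0.145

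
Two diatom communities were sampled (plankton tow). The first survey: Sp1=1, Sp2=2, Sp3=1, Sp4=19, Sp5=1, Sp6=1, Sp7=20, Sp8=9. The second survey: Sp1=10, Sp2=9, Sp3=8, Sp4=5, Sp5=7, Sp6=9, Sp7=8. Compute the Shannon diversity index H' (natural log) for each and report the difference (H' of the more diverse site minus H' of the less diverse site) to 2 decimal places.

0.48

The first survey: N=54, proportions 0.0185, 0.037, 0.0185, 0.3519, 0.0185, 0.0185, 0.3704, 0.1667, giving H' = 1.4516 (working shown to 4 dp, full precision carried).
The second survey: N=56, proportions 0.1786, 0.1607, 0.1429, 0.0893, 0.125, 0.1607, 0.1429, giving H' = 1.9269.
Difference = |1.4516 − 1.9269| = 0.4753, i.e. 0.48 to 2 decimal places.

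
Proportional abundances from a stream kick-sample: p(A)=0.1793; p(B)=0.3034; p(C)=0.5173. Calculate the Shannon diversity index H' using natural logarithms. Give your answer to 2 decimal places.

1.01

Each pᵢ ln pᵢ term (working shown to 4 dp, full precision carried): 0.1793×(-1.7187)=-0.3082, 0.3034×(-1.1927)=-0.3619, 0.5173×(-0.6591)=-0.3410.
Sum = -1.0110, so H' = 1.01.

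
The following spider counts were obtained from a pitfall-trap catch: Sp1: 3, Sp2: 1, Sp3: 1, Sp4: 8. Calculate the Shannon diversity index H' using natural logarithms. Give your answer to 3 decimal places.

Total N = 3+1+1+8 = 13, so the proportions are 0.23077, 0.07692, 0.07692, 0.61538 (working shown to 5 dp, full precision carried).
Each pᵢ ln pᵢ term: 0.23077×(-1.46634)=-0.33839, 0.07692×(-2.56495)=-0.19730, 0.07692×(-2.56495)=-0.19730, 0.61538×(-0.48551)=-0.29877.
Sum = -1.03177, so H' = 1.032.

1.032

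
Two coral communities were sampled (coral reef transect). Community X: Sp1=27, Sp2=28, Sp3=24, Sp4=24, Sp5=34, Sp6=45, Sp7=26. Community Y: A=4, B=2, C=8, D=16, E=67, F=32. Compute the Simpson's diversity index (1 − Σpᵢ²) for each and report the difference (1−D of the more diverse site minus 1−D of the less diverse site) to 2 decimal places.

0.20

Community X: N=208, proportions 0.1298, 0.1346, 0.1154, 0.1154, 0.1635, 0.2163, 0.125, giving 1−D = 0.8493 (working shown to 4 dp, full precision carried).
Community Y: N=129, proportions 0.031, 0.0155, 0.062, 0.124, 0.5194, 0.2481, giving 1−D = 0.6483.
Difference = |0.8493 − 0.6483| = 0.2010, i.e. 0.20 to 2 decimal places.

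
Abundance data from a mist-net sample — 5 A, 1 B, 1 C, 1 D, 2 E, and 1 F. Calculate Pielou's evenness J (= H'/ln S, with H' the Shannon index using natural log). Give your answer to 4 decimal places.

0.8597

Total N = 5+1+1+1+2+1 = 11, so the proportions are 0.454545, 0.090909, 0.090909, 0.090909, 0.181818, 0.090909 (working shown to 6 dp, full precision carried).
H' = −Σ pᵢ ln pᵢ = −((-0.358390) + (-0.217990) + (-0.217990) + (-0.217990) + (-0.309954) + (-0.217990)) = 1.540306.
With S = 6 species, ln S = 1.791759, so J = 1.540306/1.791759 = 0.859661, i.e. 0.8597 to 4 decimal places.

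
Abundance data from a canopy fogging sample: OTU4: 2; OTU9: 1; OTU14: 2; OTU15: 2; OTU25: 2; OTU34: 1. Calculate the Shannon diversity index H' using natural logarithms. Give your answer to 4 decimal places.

Total N = 2+1+2+2+2+1 = 10, so the proportions are 0.2, 0.1, 0.2, 0.2, 0.2, 0.1 (working shown to 6 dp, full precision carried).
Each pᵢ ln pᵢ term: 0.2×(-1.609438)=-0.321888, 0.1×(-2.302585)=-0.230259, 0.2×(-1.609438)=-0.321888, 0.2×(-1.609438)=-0.321888, 0.2×(-1.609438)=-0.321888, 0.1×(-2.302585)=-0.230259.
Sum = -1.748067, so H' = 1.7481.

1.7481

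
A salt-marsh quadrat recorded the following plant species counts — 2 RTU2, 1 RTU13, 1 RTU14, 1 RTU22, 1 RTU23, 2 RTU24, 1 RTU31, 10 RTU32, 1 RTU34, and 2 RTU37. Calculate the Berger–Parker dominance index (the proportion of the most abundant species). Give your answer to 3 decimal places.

0.455

Total N = 2+1+1+1+1+2+1+10+1+2 = 22, so the proportions are 0.09091, 0.04545, 0.04545, 0.04545, 0.04545, 0.09091, 0.04545, 0.45455, 0.04545, 0.09091 (working shown to 5 dp, full precision carried).
The largest proportion is 0.45455, i.e. d = 0.455 to 3 decimal places.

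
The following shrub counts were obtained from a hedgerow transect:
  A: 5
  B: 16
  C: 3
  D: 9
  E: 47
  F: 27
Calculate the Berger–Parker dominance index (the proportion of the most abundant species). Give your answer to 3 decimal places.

0.439

Total N = 5+16+3+9+47+27 = 107, so the proportions are 0.04673, 0.14953, 0.02804, 0.08411, 0.43925, 0.25234 (working shown to 5 dp, full precision carried).
The largest proportion is 0.43925, i.e. d = 0.439 to 3 decimal places.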